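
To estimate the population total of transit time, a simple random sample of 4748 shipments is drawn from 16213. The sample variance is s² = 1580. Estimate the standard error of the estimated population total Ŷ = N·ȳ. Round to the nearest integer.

Var(Ŷ) = N²·Var(ȳ) = N²·(1 − n/N)·s²/n.
f = 4748/16213 = 0.29285142; Var(ȳ) = 0.70714858·1580/4748 = 0.23531903.
Var(Ŷ) = 16213² · 0.23531903 = 6.1856282 × 10^7.
SE(Ŷ) = √(6.1856282 × 10^7) = 7865.

7865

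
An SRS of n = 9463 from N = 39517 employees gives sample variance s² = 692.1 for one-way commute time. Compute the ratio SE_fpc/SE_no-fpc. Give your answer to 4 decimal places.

0.8721

f = n/N = 9463/39517 = 0.23946656.
SE_no-fpc = √(s²/n) = 0.27043943; SE_fpc = √((1−f)s²/n) = 0.23584635.
Ratio = √(1−f) = 0.87208568.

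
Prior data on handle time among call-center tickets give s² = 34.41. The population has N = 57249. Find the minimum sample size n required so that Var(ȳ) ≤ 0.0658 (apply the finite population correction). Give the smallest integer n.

Without fpc, n₀ = s²/D = 34.41/0.0658 = 522.9483.
With fpc, (1 − n/N)·s²/n ≤ D requires n ≥ n₀/(1 + n₀/N) = 522.9483/(1 + 522.9483/57249) = 518.2146.
Rounding up, n = 519.

519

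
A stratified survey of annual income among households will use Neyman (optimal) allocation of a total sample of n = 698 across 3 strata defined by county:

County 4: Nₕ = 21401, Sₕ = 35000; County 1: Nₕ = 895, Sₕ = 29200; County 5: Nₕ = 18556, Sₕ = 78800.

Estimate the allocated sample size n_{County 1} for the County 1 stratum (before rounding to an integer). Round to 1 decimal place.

Neyman allocation: nₕ = n·NₕSₕ / Σⱼ NⱼSⱼ.
Σ NⱼSⱼ = 21401·35000 + 895·29200 + 18556·78800 = 2.2373818 × 10^9.
n_{County 1} = 698·895·29200 / (2.2373818 × 10^9) = 8.2.

8.2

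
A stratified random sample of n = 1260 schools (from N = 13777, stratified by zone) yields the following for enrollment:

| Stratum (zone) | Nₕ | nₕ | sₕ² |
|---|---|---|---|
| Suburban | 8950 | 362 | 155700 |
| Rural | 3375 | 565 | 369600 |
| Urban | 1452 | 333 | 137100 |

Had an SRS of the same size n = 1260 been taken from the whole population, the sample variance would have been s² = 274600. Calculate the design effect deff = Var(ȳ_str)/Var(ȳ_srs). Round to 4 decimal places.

Var(ȳ_str) = Σ Wₕ²(1−fₕ)sₕ²/nₕ with Wₕ = Nₕ/13777:
  Suburban: (8950/13777)²·(1−362/8950)·155700/362 = 174.17499
  Rural: (3375/13777)²·(1−565/3375)·369600/565 = 32.685437
  Urban: (1452/13777)²·(1−333/1452)·137100/333 = 3.5243628
  → Var(ȳ_str) = 210.38479.
Var(ȳ_srs) = (1 − 1260/13777)·274600/1260 = 198.00474.
deff = 210.38479 / 198.00474 = 1.0625.

1.0625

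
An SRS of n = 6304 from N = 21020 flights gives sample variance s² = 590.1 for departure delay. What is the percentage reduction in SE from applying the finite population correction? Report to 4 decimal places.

f = n/N = 6304/21020 = 0.29990485.
SE_no-fpc = √(s²/n) = 0.30595299; SE_fpc = √((1−f)s²/n) = 0.25599604.
Ratio = √(1−f) = 0.83671689. Reduction = 100·(1 − 0.83671689) = 16.3283%.

16.3283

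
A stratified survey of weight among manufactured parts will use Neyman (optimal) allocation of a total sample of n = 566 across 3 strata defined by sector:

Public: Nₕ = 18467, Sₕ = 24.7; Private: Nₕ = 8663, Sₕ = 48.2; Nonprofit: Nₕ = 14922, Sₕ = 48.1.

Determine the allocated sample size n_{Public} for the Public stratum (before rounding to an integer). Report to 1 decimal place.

Neyman allocation: nₕ = n·NₕSₕ / Σⱼ NⱼSⱼ.
Σ NⱼSⱼ = 18467·24.7 + 8663·48.2 + 14922·48.1 = 1.5914397 × 10^6.
n_{Public} = 566·18467·24.7 / (1.5914397 × 10^6) = 162.2.

162.2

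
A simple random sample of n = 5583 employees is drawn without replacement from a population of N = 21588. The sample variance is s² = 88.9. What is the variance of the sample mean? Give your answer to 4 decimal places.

0.0118

Under SRS without replacement, Var(ȳ) = (1 − f)·s²/n with f = n/N = 5583/21588 = 0.25861590.
Var(ȳ) = (1 − 0.25861590)·88.9/5583 = 0.74138410·0.015923339 = 0.01180531.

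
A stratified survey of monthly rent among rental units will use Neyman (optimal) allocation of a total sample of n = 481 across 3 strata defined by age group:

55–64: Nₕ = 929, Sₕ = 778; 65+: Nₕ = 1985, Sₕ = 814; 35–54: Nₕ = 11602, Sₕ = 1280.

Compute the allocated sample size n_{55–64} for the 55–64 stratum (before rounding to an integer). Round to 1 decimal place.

20.2

Neyman allocation: nₕ = n·NₕSₕ / Σⱼ NⱼSⱼ.
Σ NⱼSⱼ = 929·778 + 1985·814 + 11602·1280 = 1.7189112 × 10^7.
n_{55–64} = 481·929·778 / (1.7189112 × 10^7) = 20.2.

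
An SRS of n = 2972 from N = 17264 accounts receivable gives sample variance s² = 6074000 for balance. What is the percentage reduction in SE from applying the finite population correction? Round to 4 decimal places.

9.0137

f = n/N = 2972/17264 = 0.17215014.
SE_no-fpc = √(s²/n) = 45.20776; SE_fpc = √((1−f)s²/n) = 41.132848.
Ratio = √(1−f) = 0.90986255. Reduction = 100·(1 − 0.90986255) = 9.0137%.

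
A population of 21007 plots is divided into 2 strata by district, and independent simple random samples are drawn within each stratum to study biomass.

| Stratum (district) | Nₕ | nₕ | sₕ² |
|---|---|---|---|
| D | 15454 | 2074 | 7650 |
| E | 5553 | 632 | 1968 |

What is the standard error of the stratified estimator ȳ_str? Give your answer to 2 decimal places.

Var(ȳ_str) = Σₕ Wₕ²(1 − fₕ)sₕ²/nₕ with Wₕ = Nₕ/N, N = 21007.
D: Wₕ = 0.73565954; term = 0.73565954²·(1 − 0.13420474)·7650/2074 = 1.72831.
E: Wₕ = 0.26434046; term = 0.26434046²·(1 − 0.11381235)·1968/632 = 0.19282395.
Sum = 1.921134.
SE = √(1.921134) = 1.39.

1.39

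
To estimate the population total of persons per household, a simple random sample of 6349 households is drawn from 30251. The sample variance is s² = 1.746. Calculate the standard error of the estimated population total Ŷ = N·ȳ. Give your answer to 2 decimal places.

Var(Ŷ) = N²·Var(ȳ) = N²·(1 − n/N)·s²/n.
f = 6349/30251 = 0.20987736; Var(ȳ) = 0.79012264·1.746/6349 = 2.1728684 × 10^-4.
Var(Ŷ) = 30251² · (2.1728684 × 10^-4) = 198844.19.
SE(Ŷ) = √(198844.19) = 445.92.

445.92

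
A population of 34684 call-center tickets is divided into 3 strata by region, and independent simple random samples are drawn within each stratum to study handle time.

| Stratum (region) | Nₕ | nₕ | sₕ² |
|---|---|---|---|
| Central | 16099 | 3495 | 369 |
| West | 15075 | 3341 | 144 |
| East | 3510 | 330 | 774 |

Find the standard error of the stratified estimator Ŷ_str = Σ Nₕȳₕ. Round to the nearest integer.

7431

Var(Ŷ_str) = Σₕ Nₕ²(1 − fₕ)sₕ²/nₕ.
Central: 16099²·(1 − 3495/16099)·369/3495 = 2.1423306 × 10^7.
West: 15075²·(1 − 3341/15075)·144/3341 = 7.6241147 × 10^6.
East: 3510²·(1 − 330/3510)·774/330 = 2.6179495 × 10^7.
Sum = 5.5226916 × 10^7.
SE = √(5.5226916 × 10^7) = 7431.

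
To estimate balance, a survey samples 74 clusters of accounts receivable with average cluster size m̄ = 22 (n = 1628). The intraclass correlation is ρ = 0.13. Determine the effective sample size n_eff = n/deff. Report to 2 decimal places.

436.46

deff = 1 + (22 − 1)·0.13 = 1 + 2.73 = 3.73.
n_eff = 1628 / 3.73 = 436.46.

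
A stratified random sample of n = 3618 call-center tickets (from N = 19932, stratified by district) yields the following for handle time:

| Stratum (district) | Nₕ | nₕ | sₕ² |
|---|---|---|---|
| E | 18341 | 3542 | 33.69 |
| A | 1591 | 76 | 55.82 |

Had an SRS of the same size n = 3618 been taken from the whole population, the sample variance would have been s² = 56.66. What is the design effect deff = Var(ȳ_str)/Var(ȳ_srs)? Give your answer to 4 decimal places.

0.8546

Var(ȳ_str) = Σ Wₕ²(1−fₕ)sₕ²/nₕ with Wₕ = Nₕ/19932:
  E: (18341/19932)²·(1−3542/18341)·33.69/3542 = 0.0064983946
  A: (1591/19932)²·(1−76/1591)·55.82/76 = 0.0044561243
  → Var(ȳ_str) = 0.010954519.
Var(ȳ_srs) = (1 − 3618/19932)·56.66/3618 = 0.012817921.
deff = 0.010954519 / 0.012817921 = 0.8546.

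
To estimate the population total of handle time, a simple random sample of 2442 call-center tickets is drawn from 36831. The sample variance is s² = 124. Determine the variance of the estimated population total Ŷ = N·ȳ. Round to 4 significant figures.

Var(Ŷ) = N²·Var(ȳ) = N²·(1 − n/N)·s²/n.
f = 2442/36831 = 0.06630284; Var(ȳ) = 0.93369716·124/2442 = 0.047411322.
Var(Ŷ) = 36831² · 0.047411322 = 6.4314528 × 10^7.

6.431 × 10^7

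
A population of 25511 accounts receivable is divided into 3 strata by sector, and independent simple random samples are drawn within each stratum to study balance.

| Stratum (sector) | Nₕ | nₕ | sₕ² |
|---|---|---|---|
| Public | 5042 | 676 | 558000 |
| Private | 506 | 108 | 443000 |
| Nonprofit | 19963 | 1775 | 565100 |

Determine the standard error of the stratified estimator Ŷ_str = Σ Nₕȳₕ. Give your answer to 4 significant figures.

366900

Var(Ŷ_str) = Σₕ Nₕ²(1 − fₕ)sₕ²/nₕ.
Public: 5042²·(1 − 676/5042)·558000/676 = 1.8170801 × 10^10.
Private: 506²·(1 − 108/506)·443000/108 = 8.2606374 × 10^8.
Nonprofit: 19963²·(1 − 1775/19963)·565100/1775 = 1.1559464 × 10^11.
Sum = 1.345915 × 10^11.
SE = √(1.345915 × 10^11) = 366900.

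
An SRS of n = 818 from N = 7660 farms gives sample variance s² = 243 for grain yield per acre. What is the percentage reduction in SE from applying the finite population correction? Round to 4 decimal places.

f = n/N = 818/7660 = 0.10678851.
SE_no-fpc = √(s²/n) = 0.54503763; SE_fpc = √((1−f)s²/n) = 0.51511433.
Ratio = √(1−f) = 0.94509867. Reduction = 100·(1 − 0.94509867) = 5.4901%.

5.4901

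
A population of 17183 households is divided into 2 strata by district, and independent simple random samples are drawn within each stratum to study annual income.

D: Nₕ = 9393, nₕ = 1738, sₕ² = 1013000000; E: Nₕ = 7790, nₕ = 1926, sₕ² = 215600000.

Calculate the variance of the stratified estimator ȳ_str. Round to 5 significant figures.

Var(ȳ_str) = Σₕ Wₕ²(1 − fₕ)sₕ²/nₕ with Wₕ = Nₕ/N, N = 17183.
D: Wₕ = 0.54664494; term = 0.54664494²·(1 − 0.18503141)·1013000000/1738 = 141942.09.
E: Wₕ = 0.45335506; term = 0.45335506²·(1 − 0.24724005)·215600000/1926 = 17319.124.
Sum = 159261.21.

159260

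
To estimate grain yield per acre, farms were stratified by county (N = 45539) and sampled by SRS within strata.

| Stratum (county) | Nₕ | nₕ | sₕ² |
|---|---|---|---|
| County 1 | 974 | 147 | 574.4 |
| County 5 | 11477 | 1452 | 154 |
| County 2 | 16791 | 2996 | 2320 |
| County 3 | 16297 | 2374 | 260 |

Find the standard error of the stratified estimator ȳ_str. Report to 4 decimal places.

Var(ȳ_str) = Σₕ Wₕ²(1 − fₕ)sₕ²/nₕ with Wₕ = Nₕ/N, N = 45539.
County 1: Wₕ = 0.02138826; term = 0.02138826²·(1 − 0.15092402)·574.4/147 = 0.0015177302.
County 5: Wₕ = 0.25202574; term = 0.25202574²·(1 − 0.12651390)·154/1452 = 0.0058843689.
County 2: Wₕ = 0.36871692; term = 0.36871692²·(1 − 0.17842892)·2320/2996 = 0.086492303.
County 3: Wₕ = 0.35786908; term = 0.35786908²·(1 − 0.14567098)·260/2374 = 0.011983016.
Sum = 0.10587742.
SE = √(0.10587742) = 0.3254.

0.3254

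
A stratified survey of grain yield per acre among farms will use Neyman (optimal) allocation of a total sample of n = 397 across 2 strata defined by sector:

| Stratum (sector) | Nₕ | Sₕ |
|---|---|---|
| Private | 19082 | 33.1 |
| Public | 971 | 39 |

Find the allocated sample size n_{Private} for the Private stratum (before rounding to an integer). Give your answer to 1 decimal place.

Neyman allocation: nₕ = n·NₕSₕ / Σⱼ NⱼSⱼ.
Σ NⱼSⱼ = 19082·33.1 + 971·39 = 669483.2.
n_{Private} = 397·19082·33.1 / 669483.2 = 374.5.

374.5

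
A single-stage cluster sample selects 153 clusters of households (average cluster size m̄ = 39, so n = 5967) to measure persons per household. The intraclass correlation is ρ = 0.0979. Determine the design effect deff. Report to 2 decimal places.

4.72

deff = 1 + (39 − 1)·0.0979 = 1 + 3.7202 = 4.7202.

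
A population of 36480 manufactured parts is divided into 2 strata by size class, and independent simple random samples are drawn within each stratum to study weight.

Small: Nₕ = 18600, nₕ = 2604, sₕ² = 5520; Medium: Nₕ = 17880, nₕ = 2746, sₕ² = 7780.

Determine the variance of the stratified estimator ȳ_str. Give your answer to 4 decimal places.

1.0500

Var(ȳ_str) = Σₕ Wₕ²(1 − fₕ)sₕ²/nₕ with Wₕ = Nₕ/N, N = 36480.
Small: Wₕ = 0.50986842; term = 0.50986842²·(1 − 0.14000000)·5520/2604 = 0.47392845.
Medium: Wₕ = 0.49013158; term = 0.49013158²·(1 − 0.15357942)·7780/2746 = 0.57609041.
Sum = 1.0500189.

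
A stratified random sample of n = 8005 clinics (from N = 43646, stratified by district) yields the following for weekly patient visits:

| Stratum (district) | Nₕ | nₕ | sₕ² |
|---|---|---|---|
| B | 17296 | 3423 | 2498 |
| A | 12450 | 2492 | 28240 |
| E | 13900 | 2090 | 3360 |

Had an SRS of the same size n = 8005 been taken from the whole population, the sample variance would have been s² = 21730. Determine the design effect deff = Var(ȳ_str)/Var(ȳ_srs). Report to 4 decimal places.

Var(ȳ_str) = Σ Wₕ²(1−fₕ)sₕ²/nₕ with Wₕ = Nₕ/43646:
  B: (17296/43646)²·(1−3423/17296)·2498/3423 = 0.091920568
  A: (12450/43646)²·(1−2492/12450)·28240/2492 = 0.73751224
  E: (13900/43646)²·(1−2090/13900)·3360/2090 = 0.13853796
  → Var(ȳ_str) = 0.96797077.
Var(ȳ_srs) = (1 − 8005/43646)·21730/8005 = 2.2166842.
deff = 0.96797077 / 2.2166842 = 0.4367.

0.4367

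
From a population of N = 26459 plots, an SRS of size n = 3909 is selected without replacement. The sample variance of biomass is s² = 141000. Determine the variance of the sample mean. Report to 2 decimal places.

Under SRS without replacement, Var(ȳ) = (1 − f)·s²/n with f = n/N = 3909/26459 = 0.14773801.
Var(ȳ) = (1 − 0.14773801)·141000/3909 = 0.85226199·36.070606 = 30.741607.

30.74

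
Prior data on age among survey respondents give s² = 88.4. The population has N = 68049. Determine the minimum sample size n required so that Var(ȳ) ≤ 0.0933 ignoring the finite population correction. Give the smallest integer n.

948

Without fpc, n₀ = s²/D = 88.4/0.0933 = 947.4812.
Rounding up, n = 948.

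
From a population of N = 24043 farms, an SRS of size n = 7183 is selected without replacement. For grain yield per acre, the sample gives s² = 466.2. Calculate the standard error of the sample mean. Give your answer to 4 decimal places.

0.2133

Under SRS without replacement, Var(ȳ) = (1 − f)·s²/n with f = n/N = 7183/24043 = 0.29875639.
Var(ȳ) = (1 − 0.29875639)·466.2/7183 = 0.70124361·0.064903244 = 0.045512985.
SE(ȳ) = √(0.045512985) = 0.2133.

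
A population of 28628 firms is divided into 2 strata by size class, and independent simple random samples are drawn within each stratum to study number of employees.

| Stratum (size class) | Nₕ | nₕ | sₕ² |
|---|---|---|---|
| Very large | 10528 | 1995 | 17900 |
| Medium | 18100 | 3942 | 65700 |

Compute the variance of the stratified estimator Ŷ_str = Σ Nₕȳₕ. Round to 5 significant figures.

5.0770 × 10^9

Var(Ŷ_str) = Σₕ Nₕ²(1 − fₕ)sₕ²/nₕ.
Very large: 10528²·(1 − 1995/10528)·17900/1995 = 8.0604215 × 10^8.
Medium: 18100²·(1 − 3942/18100)·65700/3942 = 4.2709967 × 10^9.
Sum = 5.0770389 × 10^9.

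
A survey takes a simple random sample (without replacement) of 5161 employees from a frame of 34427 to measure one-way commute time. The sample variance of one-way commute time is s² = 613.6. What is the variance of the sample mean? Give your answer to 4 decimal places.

Under SRS without replacement, Var(ȳ) = (1 − f)·s²/n with f = n/N = 5161/34427 = 0.14991141.
Var(ȳ) = (1 − 0.14991141)·613.6/5161 = 0.85008859·0.11889169 = 0.10106847.

0.1011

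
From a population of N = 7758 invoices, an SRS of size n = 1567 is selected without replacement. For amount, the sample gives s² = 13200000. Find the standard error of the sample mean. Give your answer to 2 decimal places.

Under SRS without replacement, Var(ȳ) = (1 − f)·s²/n with f = n/N = 1567/7758 = 0.20198505.
Var(ȳ) = (1 − 0.20198505)·13200000/1567 = 0.79801495·8423.7396 = 6722.2702.
SE(ȳ) = √(6722.2702) = 81.99.

81.99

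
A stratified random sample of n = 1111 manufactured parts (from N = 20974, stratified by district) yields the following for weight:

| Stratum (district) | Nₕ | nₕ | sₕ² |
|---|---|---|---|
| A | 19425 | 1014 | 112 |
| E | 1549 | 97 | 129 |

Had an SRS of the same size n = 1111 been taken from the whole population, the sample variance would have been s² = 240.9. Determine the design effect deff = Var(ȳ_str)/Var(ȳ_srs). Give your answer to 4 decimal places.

Var(ȳ_str) = Σ Wₕ²(1−fₕ)sₕ²/nₕ with Wₕ = Nₕ/20974:
  A: (19425/20974)²·(1−1014/19425)·112/1014 = 0.089795784
  E: (1549/20974)²·(1−97/1549)·129/97 = 0.0067994453
  → Var(ȳ_str) = 0.096595229.
Var(ȳ_srs) = (1 − 1111/20974)·240.9/1111 = 0.20534603.
deff = 0.096595229 / 0.20534603 = 0.4704.

0.4704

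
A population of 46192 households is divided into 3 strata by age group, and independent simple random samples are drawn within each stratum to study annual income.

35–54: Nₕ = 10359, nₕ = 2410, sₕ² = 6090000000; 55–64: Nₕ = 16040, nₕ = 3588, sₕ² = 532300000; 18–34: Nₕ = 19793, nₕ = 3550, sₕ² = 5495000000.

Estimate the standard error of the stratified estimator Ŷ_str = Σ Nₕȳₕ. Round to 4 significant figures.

2.712 × 10^7

Var(Ŷ_str) = Σₕ Nₕ²(1 − fₕ)sₕ²/nₕ.
35–54: 10359²·(1 − 2410/10359)·6090000000/2410 = 2.0808012 × 10^14.
55–64: 16040²·(1 − 3588/16040)·532300000/3588 = 2.9631082 × 10^13.
18–34: 19793²·(1 − 3550/19793)·5495000000/3550 = 4.9764221 × 10^14.
Sum = 7.3535341 × 10^14.
SE = √(7.3535341 × 10^14) = 2.712 × 10^7.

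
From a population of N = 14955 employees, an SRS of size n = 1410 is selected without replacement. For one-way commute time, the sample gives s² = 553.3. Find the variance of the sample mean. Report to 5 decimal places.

0.35541

Under SRS without replacement, Var(ȳ) = (1 − f)·s²/n with f = n/N = 1410/14955 = 0.09428285.
Var(ȳ) = (1 − 0.09428285)·553.3/1410 = 0.90571715·0.39241135 = 0.35541369.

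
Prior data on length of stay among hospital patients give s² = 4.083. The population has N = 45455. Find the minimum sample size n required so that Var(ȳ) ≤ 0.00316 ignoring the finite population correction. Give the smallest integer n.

1293

Without fpc, n₀ = s²/D = 4.083/0.00316 = 1292.0886.
Rounding up, n = 1293.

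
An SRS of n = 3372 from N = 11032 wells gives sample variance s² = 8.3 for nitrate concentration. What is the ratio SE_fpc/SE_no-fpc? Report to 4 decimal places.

0.8333

f = n/N = 3372/11032 = 0.30565627.
SE_no-fpc = √(s²/n) = 0.049612974; SE_fpc = √((1−f)s²/n) = 0.041341147.
Ratio = √(1−f) = 0.83327290.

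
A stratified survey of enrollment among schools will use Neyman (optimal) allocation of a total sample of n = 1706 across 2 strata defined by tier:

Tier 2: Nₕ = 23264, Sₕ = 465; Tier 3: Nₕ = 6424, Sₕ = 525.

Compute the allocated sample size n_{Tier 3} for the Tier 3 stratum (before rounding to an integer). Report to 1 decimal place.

Neyman allocation: nₕ = n·NₕSₕ / Σⱼ NⱼSⱼ.
Σ NⱼSⱼ = 23264·465 + 6424·525 = 1.419036 × 10^7.
n_{Tier 3} = 1706·6424·525 / (1.419036 × 10^7) = 405.5.

405.5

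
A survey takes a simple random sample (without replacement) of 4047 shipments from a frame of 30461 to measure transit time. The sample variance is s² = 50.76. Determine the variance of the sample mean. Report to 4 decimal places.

Under SRS without replacement, Var(ȳ) = (1 − f)·s²/n with f = n/N = 4047/30461 = 0.13285841.
Var(ȳ) = (1 − 0.13285841)·50.76/4047 = 0.86714159·0.012542624 = 0.010876231.

0.0109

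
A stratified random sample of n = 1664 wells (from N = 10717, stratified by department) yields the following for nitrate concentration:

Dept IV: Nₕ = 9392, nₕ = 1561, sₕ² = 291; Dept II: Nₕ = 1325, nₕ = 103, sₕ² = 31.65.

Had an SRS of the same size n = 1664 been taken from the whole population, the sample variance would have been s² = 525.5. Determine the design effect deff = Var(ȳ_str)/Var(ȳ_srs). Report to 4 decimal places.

Var(ȳ_str) = Σ Wₕ²(1−fₕ)sₕ²/nₕ with Wₕ = Nₕ/10717:
  Dept IV: (9392/10717)²·(1−1561/9392)·291/1561 = 0.11937652
  Dept II: (1325/10717)²·(1−103/1325)·31.65/103 = 0.0043318869
  → Var(ȳ_str) = 0.12370841.
Var(ȳ_srs) = (1 − 1664/10717)·525.5/1664 = 0.26677104.
deff = 0.12370841 / 0.26677104 = 0.4637.

0.4637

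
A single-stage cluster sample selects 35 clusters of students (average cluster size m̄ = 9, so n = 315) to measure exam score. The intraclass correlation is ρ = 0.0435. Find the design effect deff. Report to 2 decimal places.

1.35

deff = 1 + (9 − 1)·0.0435 = 1 + 0.348 = 1.348.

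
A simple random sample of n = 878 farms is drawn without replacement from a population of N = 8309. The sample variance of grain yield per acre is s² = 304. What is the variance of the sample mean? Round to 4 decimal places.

0.3097

Under SRS without replacement, Var(ȳ) = (1 − f)·s²/n with f = n/N = 878/8309 = 0.10566855.
Var(ȳ) = (1 − 0.10566855)·304/878 = 0.89433145·0.34624146 = 0.30965462.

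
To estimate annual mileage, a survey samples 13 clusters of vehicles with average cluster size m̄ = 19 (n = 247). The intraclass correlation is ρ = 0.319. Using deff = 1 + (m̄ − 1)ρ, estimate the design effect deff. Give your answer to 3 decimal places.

deff = 1 + (19 − 1)·0.319 = 1 + 5.742 = 6.742.

6.742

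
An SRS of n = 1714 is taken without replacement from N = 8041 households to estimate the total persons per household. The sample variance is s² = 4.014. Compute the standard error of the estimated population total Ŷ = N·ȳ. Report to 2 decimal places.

Var(Ŷ) = N²·Var(ȳ) = N²·(1 − n/N)·s²/n.
f = 1714/8041 = 0.21315757; Var(ȳ) = 0.78684243·4.014/1714 = 0.0018426987.
Var(Ŷ) = 8041² · 0.0018426987 = 119144.62.
SE(Ŷ) = √(119144.62) = 345.17.

345.17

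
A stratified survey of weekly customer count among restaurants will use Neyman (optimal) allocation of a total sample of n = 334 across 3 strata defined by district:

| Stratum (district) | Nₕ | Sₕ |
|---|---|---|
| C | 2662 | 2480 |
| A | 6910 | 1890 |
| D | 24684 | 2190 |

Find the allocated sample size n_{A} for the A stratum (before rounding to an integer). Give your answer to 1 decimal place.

Neyman allocation: nₕ = n·NₕSₕ / Σⱼ NⱼSⱼ.
Σ NⱼSⱼ = 2662·2480 + 6910·1890 + 24684·2190 = 7.371962 × 10^7.
n_{A} = 334·6910·1890 / (7.371962 × 10^7) = 59.2.

59.2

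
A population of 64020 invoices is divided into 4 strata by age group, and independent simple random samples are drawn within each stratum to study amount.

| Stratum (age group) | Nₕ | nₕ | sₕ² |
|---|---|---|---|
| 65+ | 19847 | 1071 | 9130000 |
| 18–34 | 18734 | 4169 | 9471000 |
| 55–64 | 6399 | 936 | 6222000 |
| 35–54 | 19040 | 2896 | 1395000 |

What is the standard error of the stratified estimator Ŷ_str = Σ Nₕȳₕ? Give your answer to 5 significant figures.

2.0438 × 10^6

Var(Ŷ_str) = Σₕ Nₕ²(1 − fₕ)sₕ²/nₕ.
65+: 19847²·(1 − 1071/19847)·9130000/1071 = 3.1767223 × 10^12.
18–34: 18734²·(1 − 4169/18734)·9471000/4169 = 6.1987618 × 10^11.
55–64: 6399²·(1 − 936/6399)·6222000/936 = 2.3237932 × 10^11.
35–54: 19040²·(1 − 2896/19040)·1395000/2896 = 1.4806545 × 10^11.
Sum = 4.1770433 × 10^12.
SE = √(4.1770433 × 10^12) = 2.0438 × 10^6.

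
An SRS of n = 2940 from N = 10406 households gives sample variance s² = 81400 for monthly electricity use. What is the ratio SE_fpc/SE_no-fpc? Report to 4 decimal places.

f = n/N = 2940/10406 = 0.28252931.
SE_no-fpc = √(s²/n) = 5.2618509; SE_fpc = √((1−f)s²/n) = 4.4569793.
Ratio = √(1−f) = 0.84703642.

0.8470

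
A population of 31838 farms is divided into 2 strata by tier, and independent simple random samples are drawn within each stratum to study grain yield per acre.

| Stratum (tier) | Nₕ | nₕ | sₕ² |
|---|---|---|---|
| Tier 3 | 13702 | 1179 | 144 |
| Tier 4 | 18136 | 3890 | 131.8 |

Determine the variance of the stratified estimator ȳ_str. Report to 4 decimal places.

0.0293

Var(ȳ_str) = Σₕ Wₕ²(1 − fₕ)sₕ²/nₕ with Wₕ = Nₕ/N, N = 31838.
Tier 3: Wₕ = 0.43036623; term = 0.43036623²·(1 − 0.08604583)·144/1179 = 0.020675188.
Tier 4: Wₕ = 0.56963377; term = 0.56963377²·(1 − 0.21449052)·131.8/3890 = 0.0086359218.
Sum = 0.02931111.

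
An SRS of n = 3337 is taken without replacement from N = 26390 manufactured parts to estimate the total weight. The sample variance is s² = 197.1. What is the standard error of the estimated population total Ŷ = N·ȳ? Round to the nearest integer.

Var(Ŷ) = N²·Var(ȳ) = N²·(1 − n/N)·s²/n.
f = 3337/26390 = 0.12644941; Var(ȳ) = 0.87355059·197.1/3337 = 0.05159629.
Var(Ŷ) = 26390² · 0.05159629 = 3.5933313 × 10^7.
SE(Ŷ) = √(3.5933313 × 10^7) = 5994.

5994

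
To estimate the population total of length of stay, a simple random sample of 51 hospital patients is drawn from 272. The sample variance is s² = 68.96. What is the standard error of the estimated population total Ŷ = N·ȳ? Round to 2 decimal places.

285.10

Var(Ŷ) = N²·Var(ȳ) = N²·(1 − n/N)·s²/n.
f = 51/272 = 0.18750000; Var(ȳ) = 0.81250000·68.96/51 = 1.0986275.
Var(Ŷ) = 272² · 1.0986275 = 81280.857.
SE(Ŷ) = √(81280.857) = 285.10.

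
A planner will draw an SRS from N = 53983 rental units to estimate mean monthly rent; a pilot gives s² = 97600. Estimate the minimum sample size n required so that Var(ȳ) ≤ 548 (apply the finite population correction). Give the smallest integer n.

178

Without fpc, n₀ = s²/D = 97600/548 = 178.1022.
With fpc, (1 − n/N)·s²/n ≤ D requires n ≥ n₀/(1 + n₀/N) = 178.1022/(1 + 178.1022/53983) = 177.5165.
Rounding up, n = 178.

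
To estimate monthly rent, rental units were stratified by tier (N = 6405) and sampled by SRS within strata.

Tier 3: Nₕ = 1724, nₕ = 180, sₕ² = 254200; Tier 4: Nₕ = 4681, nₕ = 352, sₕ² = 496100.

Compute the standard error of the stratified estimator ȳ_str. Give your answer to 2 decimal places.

28.07

Var(ȳ_str) = Σₕ Wₕ²(1 − fₕ)sₕ²/nₕ with Wₕ = Nₕ/N, N = 6405.
Tier 3: Wₕ = 0.26916472; term = 0.26916472²·(1 − 0.10440835)·254200/180 = 91.632457.
Tier 4: Wₕ = 0.73083528; term = 0.73083528²·(1 − 0.07519761)·496100/352 = 696.16875.
Sum = 787.80121.
SE = √(787.80121) = 28.07.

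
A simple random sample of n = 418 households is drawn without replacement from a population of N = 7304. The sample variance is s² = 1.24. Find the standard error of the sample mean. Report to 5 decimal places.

0.05288

Under SRS without replacement, Var(ȳ) = (1 − f)·s²/n with f = n/N = 418/7304 = 0.05722892.
Var(ȳ) = (1 − 0.05722892)·1.24/418 = 0.94277108·0.0029665072 = 0.0027967372.
SE(ȳ) = √(0.0027967372) = 0.05288.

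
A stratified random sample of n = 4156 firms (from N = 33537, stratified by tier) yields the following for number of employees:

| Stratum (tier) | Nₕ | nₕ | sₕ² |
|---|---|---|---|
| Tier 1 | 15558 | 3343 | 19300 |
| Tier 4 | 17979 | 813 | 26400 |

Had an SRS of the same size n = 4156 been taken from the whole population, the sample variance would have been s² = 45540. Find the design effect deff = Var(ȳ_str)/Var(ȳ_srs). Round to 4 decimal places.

1.0298

Var(ȳ_str) = Σ Wₕ²(1−fₕ)sₕ²/nₕ with Wₕ = Nₕ/33537:
  Tier 1: (15558/33537)²·(1−3343/15558)·19300/3343 = 0.9754831
  Tier 4: (17979/33537)²·(1−813/17979)·26400/813 = 8.9104492
  → Var(ȳ_str) = 9.8859323.
Var(ȳ_srs) = (1 − 4156/33537)·45540/4156 = 9.5997484.
deff = 9.8859323 / 9.5997484 = 1.0298.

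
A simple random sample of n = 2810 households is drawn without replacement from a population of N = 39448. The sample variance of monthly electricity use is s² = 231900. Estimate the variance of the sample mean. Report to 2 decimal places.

Under SRS without replacement, Var(ȳ) = (1 − f)·s²/n with f = n/N = 2810/39448 = 0.07123302.
Var(ȳ) = (1 − 0.07123302)·231900/2810 = 0.92876698·82.52669 = 76.648065.

76.65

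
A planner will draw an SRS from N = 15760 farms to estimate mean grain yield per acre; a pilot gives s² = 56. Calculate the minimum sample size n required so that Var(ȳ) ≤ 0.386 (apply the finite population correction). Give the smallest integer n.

Without fpc, n₀ = s²/D = 56/0.386 = 145.0777.
With fpc, (1 − n/N)·s²/n ≤ D requires n ≥ n₀/(1 + n₀/N) = 145.0777/(1 + 145.0777/15760) = 143.7544.
Rounding up, n = 144.

144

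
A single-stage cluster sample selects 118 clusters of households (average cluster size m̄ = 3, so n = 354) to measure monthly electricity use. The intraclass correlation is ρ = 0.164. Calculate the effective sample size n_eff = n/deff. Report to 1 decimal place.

deff = 1 + (3 − 1)·0.164 = 1 + 0.328 = 1.328.
n_eff = 354 / 1.328 = 266.6.

266.6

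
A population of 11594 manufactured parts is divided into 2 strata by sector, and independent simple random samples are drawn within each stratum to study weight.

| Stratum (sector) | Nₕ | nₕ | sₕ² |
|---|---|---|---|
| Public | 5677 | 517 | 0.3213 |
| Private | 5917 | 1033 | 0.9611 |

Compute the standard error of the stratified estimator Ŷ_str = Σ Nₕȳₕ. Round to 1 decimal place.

212.3

Var(Ŷ_str) = Σₕ Nₕ²(1 − fₕ)sₕ²/nₕ.
Public: 5677²·(1 − 517/5677)·0.3213/517 = 18204.92.
Private: 5917²·(1 − 1033/5917)·0.9611/1033 = 26887.194.
Sum = 45092.114.
SE = √(45092.114) = 212.3.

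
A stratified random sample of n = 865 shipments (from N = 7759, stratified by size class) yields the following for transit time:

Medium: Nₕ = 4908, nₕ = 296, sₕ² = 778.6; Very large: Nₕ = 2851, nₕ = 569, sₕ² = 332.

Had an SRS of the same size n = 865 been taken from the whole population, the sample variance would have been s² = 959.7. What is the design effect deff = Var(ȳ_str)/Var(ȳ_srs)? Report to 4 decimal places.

1.0672

Var(ȳ_str) = Σ Wₕ²(1−fₕ)sₕ²/nₕ with Wₕ = Nₕ/7759:
  Medium: (4908/7759)²·(1−296/4908)·778.6/296 = 0.98901992
  Very large: (2851/7759)²·(1−569/2851)·332/569 = 0.063056109
  → Var(ȳ_str) = 1.052076.
Var(ȳ_srs) = (1 − 865/7759)·959.7/865 = 0.98579115.
deff = 1.052076 / 0.98579115 = 1.0672.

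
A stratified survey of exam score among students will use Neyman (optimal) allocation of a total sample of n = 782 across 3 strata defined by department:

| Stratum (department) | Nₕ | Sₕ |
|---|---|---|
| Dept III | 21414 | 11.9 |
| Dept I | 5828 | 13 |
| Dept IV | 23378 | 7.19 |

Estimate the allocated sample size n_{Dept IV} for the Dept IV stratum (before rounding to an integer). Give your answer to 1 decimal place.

Neyman allocation: nₕ = n·NₕSₕ / Σⱼ NⱼSⱼ.
Σ NⱼSⱼ = 21414·11.9 + 5828·13 + 23378·7.19 = 498678.42.
n_{Dept IV} = 782·23378·7.19 / 498678.42 = 263.6.

263.6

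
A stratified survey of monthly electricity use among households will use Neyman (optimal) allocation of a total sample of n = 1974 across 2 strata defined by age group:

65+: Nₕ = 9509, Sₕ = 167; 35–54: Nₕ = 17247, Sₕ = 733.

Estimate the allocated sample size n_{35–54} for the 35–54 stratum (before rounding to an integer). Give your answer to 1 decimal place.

1753.7

Neyman allocation: nₕ = n·NₕSₕ / Σⱼ NⱼSⱼ.
Σ NⱼSⱼ = 9509·167 + 17247·733 = 1.4230054 × 10^7.
n_{35–54} = 1974·17247·733 / (1.4230054 × 10^7) = 1753.7.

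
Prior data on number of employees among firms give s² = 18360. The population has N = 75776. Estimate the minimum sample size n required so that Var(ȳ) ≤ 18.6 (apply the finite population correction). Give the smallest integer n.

975

Without fpc, n₀ = s²/D = 18360/18.6 = 987.0968.
With fpc, (1 − n/N)·s²/n ≤ D requires n ≥ n₀/(1 + n₀/N) = 987.0968/(1 + 987.0968/75776) = 974.4037.
Rounding up, n = 975.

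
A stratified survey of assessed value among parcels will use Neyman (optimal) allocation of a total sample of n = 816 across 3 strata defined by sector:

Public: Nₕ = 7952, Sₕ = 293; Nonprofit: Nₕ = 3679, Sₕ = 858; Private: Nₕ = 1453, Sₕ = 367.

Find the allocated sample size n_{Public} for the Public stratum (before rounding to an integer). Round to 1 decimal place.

Neyman allocation: nₕ = n·NₕSₕ / Σⱼ NⱼSⱼ.
Σ NⱼSⱼ = 7952·293 + 3679·858 + 1453·367 = 6.019769 × 10^6.
n_{Public} = 816·7952·293 / (6.019769 × 10^6) = 315.8.

315.8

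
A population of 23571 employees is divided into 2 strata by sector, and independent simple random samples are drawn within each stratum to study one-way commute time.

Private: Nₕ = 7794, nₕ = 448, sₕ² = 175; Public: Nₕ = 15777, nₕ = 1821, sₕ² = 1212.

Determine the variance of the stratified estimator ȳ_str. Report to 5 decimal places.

Var(ȳ_str) = Σₕ Wₕ²(1 − fₕ)sₕ²/nₕ with Wₕ = Nₕ/N, N = 23571.
Private: Wₕ = 0.33066056; term = 0.33066056²·(1 − 0.05748011)·175/448 = 0.040254584.
Public: Wₕ = 0.66933944; term = 0.66933944²·(1 − 0.11542118)·1212/1821 = 0.26376796.
Sum = 0.30402254.

0.30402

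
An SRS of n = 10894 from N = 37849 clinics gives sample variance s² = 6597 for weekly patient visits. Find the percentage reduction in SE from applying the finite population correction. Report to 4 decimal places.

15.6097

f = n/N = 10894/37849 = 0.28782795.
SE_no-fpc = √(s²/n) = 0.77817909; SE_fpc = √((1−f)s²/n) = 0.65670757.
Ratio = √(1−f) = 0.84390287. Reduction = 100·(1 − 0.84390287) = 15.6097%.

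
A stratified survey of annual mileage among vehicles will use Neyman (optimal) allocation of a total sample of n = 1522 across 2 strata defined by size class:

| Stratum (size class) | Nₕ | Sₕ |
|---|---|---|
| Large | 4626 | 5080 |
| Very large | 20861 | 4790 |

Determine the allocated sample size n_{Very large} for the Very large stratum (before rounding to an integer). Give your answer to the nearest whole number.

Neyman allocation: nₕ = n·NₕSₕ / Σⱼ NⱼSⱼ.
Σ NⱼSⱼ = 4626·5080 + 20861·4790 = 1.2342427 × 10^8.
n_{Very large} = 1522·20861·4790 / (1.2342427 × 10^8) = 1232.

1232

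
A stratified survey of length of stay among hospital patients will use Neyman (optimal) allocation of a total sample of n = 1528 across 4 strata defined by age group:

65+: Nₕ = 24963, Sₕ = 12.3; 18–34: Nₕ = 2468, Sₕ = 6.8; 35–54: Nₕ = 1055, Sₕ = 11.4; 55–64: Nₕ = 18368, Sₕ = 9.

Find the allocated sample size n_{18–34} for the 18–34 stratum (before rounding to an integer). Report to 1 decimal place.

Neyman allocation: nₕ = n·NₕSₕ / Σⱼ NⱼSⱼ.
Σ NⱼSⱼ = 24963·12.3 + 2468·6.8 + 1055·11.4 + 18368·9 = 501166.3.
n_{18–34} = 1528·2468·6.8 / 501166.3 = 51.2.

51.2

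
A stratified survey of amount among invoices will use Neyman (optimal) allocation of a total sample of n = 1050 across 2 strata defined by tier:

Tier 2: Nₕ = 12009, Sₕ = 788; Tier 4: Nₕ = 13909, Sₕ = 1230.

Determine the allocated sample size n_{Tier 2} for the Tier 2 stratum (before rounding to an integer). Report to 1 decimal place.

373.9

Neyman allocation: nₕ = n·NₕSₕ / Σⱼ NⱼSⱼ.
Σ NⱼSⱼ = 12009·788 + 13909·1230 = 2.6571162 × 10^7.
n_{Tier 2} = 1050·12009·788 / (2.6571162 × 10^7) = 373.9.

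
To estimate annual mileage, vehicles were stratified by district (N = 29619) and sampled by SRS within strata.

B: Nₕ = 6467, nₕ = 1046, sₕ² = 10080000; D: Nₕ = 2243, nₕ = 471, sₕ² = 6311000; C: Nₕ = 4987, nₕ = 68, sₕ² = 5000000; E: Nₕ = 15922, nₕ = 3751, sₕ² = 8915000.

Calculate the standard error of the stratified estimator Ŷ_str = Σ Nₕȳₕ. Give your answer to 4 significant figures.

1.630 × 10^6

Var(Ŷ_str) = Σₕ Nₕ²(1 − fₕ)sₕ²/nₕ.
B: 6467²·(1 − 1046/6467)·10080000/1046 = 3.3784004 × 10^11.
D: 2243²·(1 − 471/2243)·6311000/471 = 5.3256211 × 10^10.
C: 4987²·(1 − 68/4987)·5000000/68 = 1.8037539 × 10^12.
E: 15922²·(1 − 3751/15922)·8915000/3751 = 4.6057267 × 10^11.
Sum = 2.6554228 × 10^12.
SE = √(2.6554228 × 10^12) = 1.630 × 10^6.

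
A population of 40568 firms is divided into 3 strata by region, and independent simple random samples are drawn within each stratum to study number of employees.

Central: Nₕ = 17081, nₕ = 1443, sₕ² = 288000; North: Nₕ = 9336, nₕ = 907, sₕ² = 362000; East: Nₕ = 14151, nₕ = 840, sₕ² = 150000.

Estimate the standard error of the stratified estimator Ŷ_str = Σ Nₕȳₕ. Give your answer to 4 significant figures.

344000

Var(Ŷ_str) = Σₕ Nₕ²(1 − fₕ)sₕ²/nₕ.
Central: 17081²·(1 − 1443/17081)·288000/1443 = 5.331147 × 10^10.
North: 9336²·(1 − 907/9336)·362000/907 = 3.1407848 × 10^10.
East: 14151²·(1 − 840/14151)·150000/840 = 3.3636422 × 10^10.
Sum = 1.1835574 × 10^11.
SE = √(1.1835574 × 10^11) = 344000.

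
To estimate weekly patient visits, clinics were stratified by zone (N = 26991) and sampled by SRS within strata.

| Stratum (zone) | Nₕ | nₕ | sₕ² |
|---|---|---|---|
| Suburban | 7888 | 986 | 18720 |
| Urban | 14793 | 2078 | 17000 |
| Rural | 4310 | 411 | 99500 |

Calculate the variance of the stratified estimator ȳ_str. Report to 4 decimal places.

9.1154

Var(ȳ_str) = Σₕ Wₕ²(1 − fₕ)sₕ²/nₕ with Wₕ = Nₕ/N, N = 26991.
Suburban: Wₕ = 0.29224556; term = 0.29224556²·(1 − 0.12500000)·18720/986 = 1.4188381.
Urban: Wₕ = 0.54807158; term = 0.54807158²·(1 − 0.14047184)·17000/2078 = 2.1122146.
Rural: Wₕ = 0.15968286; term = 0.15968286²·(1 − 0.09535963)·99500/411 = 5.5843652.
Sum = 9.1154179.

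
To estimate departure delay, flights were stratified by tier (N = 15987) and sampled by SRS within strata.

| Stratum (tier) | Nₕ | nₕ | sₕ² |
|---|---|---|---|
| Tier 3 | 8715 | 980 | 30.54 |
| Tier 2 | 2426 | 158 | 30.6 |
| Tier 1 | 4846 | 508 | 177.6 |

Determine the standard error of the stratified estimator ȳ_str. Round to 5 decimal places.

0.20284

Var(ȳ_str) = Σₕ Wₕ²(1 − fₕ)sₕ²/nₕ with Wₕ = Nₕ/N, N = 15987.
Tier 3: Wₕ = 0.54513042; term = 0.54513042²·(1 − 0.11244980)·30.54/980 = 0.0082193357.
Tier 2: Wₕ = 0.15174830; term = 0.15174830²·(1 − 0.06512778)·30.6/158 = 0.0041693105.
Tier 1: Wₕ = 0.30312129; term = 0.30312129²·(1 − 0.10482872)·177.6/508 = 0.028755323.
Sum = 0.041143969.
SE = √(0.041143969) = 0.20284.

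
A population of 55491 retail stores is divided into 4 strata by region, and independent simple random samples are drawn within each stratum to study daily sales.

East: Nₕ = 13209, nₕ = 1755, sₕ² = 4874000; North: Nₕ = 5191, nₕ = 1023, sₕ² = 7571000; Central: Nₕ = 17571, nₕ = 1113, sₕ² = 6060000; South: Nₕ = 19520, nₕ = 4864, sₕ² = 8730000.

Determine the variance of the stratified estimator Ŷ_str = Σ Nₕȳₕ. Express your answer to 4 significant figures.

Var(Ŷ_str) = Σₕ Nₕ²(1 − fₕ)sₕ²/nₕ.
East: 13209²·(1 − 1755/13209)·4874000/1755 = 4.2018014 × 10^11.
North: 5191²·(1 − 1023/5191)·7571000/1023 = 1.6012397 × 10^11.
Central: 17571²·(1 − 1113/17571)·6060000/1113 = 1.5745302 × 10^12.
South: 19520²·(1 − 4864/19520)·8730000/4864 = 5.1347103 × 10^11.
Sum = 2.6683053 × 10^12.

2.668 × 10^12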